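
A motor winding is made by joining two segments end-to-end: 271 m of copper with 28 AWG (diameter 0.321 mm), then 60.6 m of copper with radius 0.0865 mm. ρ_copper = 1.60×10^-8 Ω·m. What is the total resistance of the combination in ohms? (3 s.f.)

Segment 1: A = π(0.321/2 mm)² = π(1.6050e-04 m)² = 8.093e-08 m²
R₁ = ρL/A = (1.60×10^-8)(271)/(8.093e-08) = 53.58 Ω
Segment 2: A = πr² = π(8.6500e-05 m)² = 2.351e-08 m²
R₂ = (1.60×10^-8)(60.6)/(2.351e-08) = 41.25 Ω
R = R₁ + R₂ = 94.8 Ω

94.8 Ω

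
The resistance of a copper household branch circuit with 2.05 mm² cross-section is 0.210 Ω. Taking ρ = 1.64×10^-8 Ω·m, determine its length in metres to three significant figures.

26.2 m

A = 2.05 mm² = 2.050e-06 m²
L = RA/ρ = (0.21)(2.050e-06)/(1.64×10^-8) = 26.2 m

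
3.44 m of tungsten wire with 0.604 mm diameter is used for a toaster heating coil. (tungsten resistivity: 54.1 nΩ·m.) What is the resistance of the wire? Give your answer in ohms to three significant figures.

0.650 Ω

ρ = 54.1 nΩ·m = 5.41×10^-8 Ω·m
A = π(d/2)² = π(3.0200e-04 m)² = 2.865e-07 m²
R = ρL/A = (5.41×10^-8)(3.44 m)/(2.865e-07 m²) = 0.650 Ω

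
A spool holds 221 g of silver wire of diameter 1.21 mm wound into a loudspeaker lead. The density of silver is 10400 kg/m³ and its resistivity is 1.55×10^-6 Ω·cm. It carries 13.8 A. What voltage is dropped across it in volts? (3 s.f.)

3.44 V

ρ = 1.55×10^-6 Ω·cm = 1.55×10^-8 Ω·m
A = π(d/2)² = π(6.0500e-04 m)² = 1.1499e-06 m²
L = m/(density·A) = 0.221/(10400×1.1499e-06) = 18.48 m
R = ρL/A = (1.55×10^-8)(18.48)/(1.1499e-06) = 0.2491 Ω
V = IR = 13.8 × 0.2491 = 3.44 V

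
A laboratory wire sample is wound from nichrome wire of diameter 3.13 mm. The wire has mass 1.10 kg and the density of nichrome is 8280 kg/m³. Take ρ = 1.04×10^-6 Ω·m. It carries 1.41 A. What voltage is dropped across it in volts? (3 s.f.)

A = π(d/2)² = π(1.5650e-03 m)² = 7.6945e-06 m²
L = m/(density·A) = 1.1/(8280×7.6945e-06) = 17.27 m
R = ρL/A = (1.04×10^-6)(17.27)/(7.6945e-06) = 2.334 Ω
V = IR = 1.41 × 2.334 = 3.29 V

3.29 V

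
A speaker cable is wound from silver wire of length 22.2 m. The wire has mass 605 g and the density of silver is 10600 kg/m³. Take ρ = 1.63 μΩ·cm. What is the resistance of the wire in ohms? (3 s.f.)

ρ = 1.63 μΩ·cm = 1.63×10^-8 Ω·m
A = m/(density·L) = 0.605/(10600×22.2) = 2.5710e-06 m²
R = ρL/A = (1.63×10^-8)(22.2)/(2.5710e-06) = 0.141 Ω

0.141 Ω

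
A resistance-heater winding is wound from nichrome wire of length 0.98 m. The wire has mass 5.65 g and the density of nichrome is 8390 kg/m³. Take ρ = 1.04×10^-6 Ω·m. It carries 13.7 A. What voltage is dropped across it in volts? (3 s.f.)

A = m/(density·L) = 0.00565/(8390×0.98) = 6.8716e-07 m²
R = ρL/A = (1.04×10^-6)(0.98)/(6.8716e-07) = 1.483 Ω
V = IR = 13.7 × 1.483 = 20.3 V

20.3 V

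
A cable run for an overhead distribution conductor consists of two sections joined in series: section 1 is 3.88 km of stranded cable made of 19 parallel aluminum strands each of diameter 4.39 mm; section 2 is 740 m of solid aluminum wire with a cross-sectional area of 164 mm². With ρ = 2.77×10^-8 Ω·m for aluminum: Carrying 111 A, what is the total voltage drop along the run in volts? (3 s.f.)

55.4 V

Section 1: A_strand = π(2.1950e-03)² = 1.514e-05 m²; R₁ = ρL/(N·A_s) = (2.77×10^-8)(3880)/(19×1.514e-05) = 0.3737 Ω
Section 2: A = 164 mm² = 1.640e-04 m²
R₂ = (2.77×10^-8)(740)/(1.640e-04) = 0.125 Ω
R = R₁ + R₂ = 0.4987 Ω
V = IR = 111 × 0.4987 = 55.4 V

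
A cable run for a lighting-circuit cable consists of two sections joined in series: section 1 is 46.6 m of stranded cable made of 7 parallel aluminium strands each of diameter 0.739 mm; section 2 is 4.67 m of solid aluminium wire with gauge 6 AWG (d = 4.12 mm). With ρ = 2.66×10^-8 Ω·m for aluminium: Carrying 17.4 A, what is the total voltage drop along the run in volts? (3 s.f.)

Section 1: A_strand = π(3.6950e-04)² = 4.289e-07 m²; R₁ = ρL/(N·A_s) = (2.66×10^-8)(46.6)/(7×4.289e-07) = 0.4128 Ω
Section 2: A = π(4.12/2 mm)² = π(2.0600e-03 m)² = 1.333e-05 m²
R₂ = (2.66×10^-8)(4.67)/(1.333e-05) = 0.009318 Ω
R = R₁ + R₂ = 0.4222 Ω
V = IR = 17.4 × 0.4222 = 7.35 V

7.35 V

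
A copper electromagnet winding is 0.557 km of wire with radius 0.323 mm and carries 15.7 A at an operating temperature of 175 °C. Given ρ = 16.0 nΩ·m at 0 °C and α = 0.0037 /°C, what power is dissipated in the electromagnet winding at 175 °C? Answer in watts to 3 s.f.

ρ = 16.0 nΩ·m = 1.60×10^-8 Ω·m
A = πr² = π(3.2300e-04 m)² = 3.278e-07 m²
R₍0₎ = ρL/A = (1.60×10^-8)(557)/(3.278e-07) = 27.19 Ω
R₍175₎ = R₍0₎(1 + αΔT) = 27.19 × (1 + 0.0037×175) = 44.8 Ω
P = I²R = (15.7)² × 44.8 = 11000 W

11000 W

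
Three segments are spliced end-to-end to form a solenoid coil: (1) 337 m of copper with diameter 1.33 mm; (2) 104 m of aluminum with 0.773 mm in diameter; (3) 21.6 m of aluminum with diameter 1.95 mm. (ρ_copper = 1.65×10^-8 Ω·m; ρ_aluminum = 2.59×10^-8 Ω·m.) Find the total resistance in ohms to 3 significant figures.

9.93 Ω

Seg 1: A = π(d/2)² = π(6.6500e-04 m)² = 1.389e-06 m²
R_1 = (1.65×10^-8)(337)/(1.389e-06) = 4.002 Ω
Seg 2: A = π(d/2)² = π(3.8650e-04 m)² = 4.693e-07 m²
R_2 = (2.59×10^-8)(104)/(4.693e-07) = 5.74 Ω
Seg 3: A = π(d/2)² = π(9.7500e-04 m)² = 2.986e-06 m²
R_3 = (2.59×10^-8)(21.6)/(2.986e-06) = 0.1873 Ω
R_total = R_1 + R_2 + R_3 = 9.93 Ω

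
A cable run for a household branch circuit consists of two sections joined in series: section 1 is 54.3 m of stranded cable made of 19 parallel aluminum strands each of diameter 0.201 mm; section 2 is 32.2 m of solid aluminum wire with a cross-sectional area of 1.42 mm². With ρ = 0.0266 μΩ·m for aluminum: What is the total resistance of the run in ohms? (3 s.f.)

3.00 Ω

ρ = 0.0266 μΩ·m = 2.66×10^-8 Ω·m
Section 1: A_strand = π(1.0050e-04)² = 3.173e-08 m²; R₁ = ρL/(N·A_s) = (2.66×10^-8)(54.3)/(19×3.173e-08) = 2.396 Ω
Section 2: A = 1.42 mm² = 1.420e-06 m²
R₂ = (2.66×10^-8)(32.2)/(1.420e-06) = 0.6032 Ω
R = R₁ + R₂ = 3.00 Ω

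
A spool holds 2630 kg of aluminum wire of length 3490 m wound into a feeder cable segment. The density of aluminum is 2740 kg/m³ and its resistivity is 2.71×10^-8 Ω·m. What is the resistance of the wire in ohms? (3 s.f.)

0.344 Ω

A = m/(density·L) = 2630/(2740×3490) = 2.7503e-04 m²
R = ρL/A = (2.71×10^-8)(3490)/(2.7503e-04) = 0.344 Ω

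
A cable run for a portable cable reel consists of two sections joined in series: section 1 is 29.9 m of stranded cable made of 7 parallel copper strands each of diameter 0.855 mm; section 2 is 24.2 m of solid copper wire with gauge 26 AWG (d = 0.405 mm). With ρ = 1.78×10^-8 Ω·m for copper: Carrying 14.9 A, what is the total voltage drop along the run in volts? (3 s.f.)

51.8 V

Section 1: A_strand = π(4.2750e-04)² = 5.741e-07 m²; R₁ = ρL/(N·A_s) = (1.78×10^-8)(29.9)/(7×5.741e-07) = 0.1324 Ω
Section 2: A = π(0.405/2 mm)² = π(2.0250e-04 m)² = 1.288e-07 m²
R₂ = (1.78×10^-8)(24.2)/(1.288e-07) = 3.344 Ω
R = R₁ + R₂ = 3.476 Ω
V = IR = 14.9 × 3.476 = 51.8 V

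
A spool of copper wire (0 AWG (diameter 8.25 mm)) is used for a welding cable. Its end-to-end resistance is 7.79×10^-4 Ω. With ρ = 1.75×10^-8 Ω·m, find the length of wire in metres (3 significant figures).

2.38 m

A = π(8.25/2 mm)² = π(4.1250e-03 m)² = 5.346e-05 m²
L = RA/ρ = (7.79×10^-4)(5.346e-05)/(1.75×10^-8) = 2.38 m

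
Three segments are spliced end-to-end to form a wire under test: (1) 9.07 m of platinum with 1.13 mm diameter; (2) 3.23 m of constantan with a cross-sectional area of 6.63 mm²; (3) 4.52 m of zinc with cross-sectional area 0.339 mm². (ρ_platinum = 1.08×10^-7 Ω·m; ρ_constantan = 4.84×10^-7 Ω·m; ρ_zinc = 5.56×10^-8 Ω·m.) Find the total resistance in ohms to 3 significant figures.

1.95 Ω

Seg 1: A = π(d/2)² = π(5.6500e-04 m)² = 1.003e-06 m²
R_1 = (1.08×10^-7)(9.07)/(1.003e-06) = 0.9768 Ω
Seg 2: A = 6.63 mm² = 6.630e-06 m²
R_2 = (4.84×10^-7)(3.23)/(6.630e-06) = 0.2358 Ω
Seg 3: A = 0.339 mm² = 3.390e-07 m²
R_3 = (5.56×10^-8)(4.52)/(3.390e-07) = 0.7413 Ω
R_total = R_1 + R_2 + R_3 = 1.95 Ω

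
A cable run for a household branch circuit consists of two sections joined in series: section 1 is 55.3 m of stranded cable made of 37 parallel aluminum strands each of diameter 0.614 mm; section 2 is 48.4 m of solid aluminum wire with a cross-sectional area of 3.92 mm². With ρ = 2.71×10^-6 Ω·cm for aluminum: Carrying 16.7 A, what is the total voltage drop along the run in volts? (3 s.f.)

ρ = 2.71×10^-6 Ω·cm = 2.71×10^-8 Ω·m
Section 1: A_strand = π(3.0700e-04)² = 2.961e-07 m²; R₁ = ρL/(N·A_s) = (2.71×10^-8)(55.3)/(37×2.961e-07) = 0.1368 Ω
Section 2: A = 3.92 mm² = 3.920e-06 m²
R₂ = (2.71×10^-8)(48.4)/(3.920e-06) = 0.3346 Ω
R = R₁ + R₂ = 0.4714 Ω
V = IR = 16.7 × 0.4714 = 7.87 V

7.87 V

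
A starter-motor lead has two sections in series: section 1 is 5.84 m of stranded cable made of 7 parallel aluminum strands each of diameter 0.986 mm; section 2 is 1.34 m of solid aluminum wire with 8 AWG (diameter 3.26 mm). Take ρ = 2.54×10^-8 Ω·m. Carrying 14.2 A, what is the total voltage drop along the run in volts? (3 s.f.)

Section 1: A_strand = π(4.9300e-04)² = 7.636e-07 m²; R₁ = ρL/(N·A_s) = (2.54×10^-8)(5.84)/(7×7.636e-07) = 0.02775 Ω
Section 2: A = π(3.26/2 mm)² = π(1.6300e-03 m)² = 8.347e-06 m²
R₂ = (2.54×10^-8)(1.34)/(8.347e-06) = 0.004078 Ω
R = R₁ + R₂ = 0.03183 Ω
V = IR = 14.2 × 0.03183 = 0.452 V

0.452 V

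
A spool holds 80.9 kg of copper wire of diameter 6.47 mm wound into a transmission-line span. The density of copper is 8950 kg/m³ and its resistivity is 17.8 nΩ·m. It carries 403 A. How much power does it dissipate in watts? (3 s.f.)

24200 W

ρ = 17.8 nΩ·m = 1.78×10^-8 Ω·m
A = π(d/2)² = π(3.2350e-03 m)² = 3.2877e-05 m²
L = m/(density·A) = 80.9/(8950×3.2877e-05) = 274.9 m
R = ρL/A = (1.78×10^-8)(274.9)/(3.2877e-05) = 0.1488 Ω
P = I²R = (403)² × 0.1488 = 24200 W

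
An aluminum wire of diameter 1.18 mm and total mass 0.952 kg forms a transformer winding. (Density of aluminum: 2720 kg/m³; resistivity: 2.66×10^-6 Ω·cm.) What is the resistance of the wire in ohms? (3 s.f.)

7.78 Ω

ρ = 2.66×10^-6 Ω·cm = 2.66×10^-8 Ω·m
A = π(d/2)² = π(5.9000e-04 m)² = 1.0936e-06 m²
L = m/(density·A) = 0.952/(2720×1.0936e-06) = 320 m
R = ρL/A = (2.66×10^-8)(320)/(1.0936e-06) = 7.78 Ω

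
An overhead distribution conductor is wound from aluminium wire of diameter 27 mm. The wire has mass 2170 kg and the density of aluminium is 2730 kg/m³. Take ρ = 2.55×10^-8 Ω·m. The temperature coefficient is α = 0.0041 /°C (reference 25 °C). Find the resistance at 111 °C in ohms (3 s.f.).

0.0836 Ω

A = π(d/2)² = π(1.3500e-02 m)² = 5.7256e-04 m²
L = m/(density·A) = 2170/(2730×5.7256e-04) = 1388 m
R = ρL/A = (2.55×10^-8)(1388)/(5.7256e-04) = 0.06183 Ω
R(111 °C) = 0.06183 × (1 + 0.0041×86) = 0.0836 Ω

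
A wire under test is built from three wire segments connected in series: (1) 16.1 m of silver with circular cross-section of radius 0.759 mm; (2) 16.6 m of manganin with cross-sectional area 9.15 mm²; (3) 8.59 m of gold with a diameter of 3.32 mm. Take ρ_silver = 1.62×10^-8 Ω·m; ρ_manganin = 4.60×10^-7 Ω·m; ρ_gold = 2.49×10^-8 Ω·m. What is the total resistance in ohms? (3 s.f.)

1.00 Ω

Seg 1: A = πr² = π(7.5900e-04 m)² = 1.810e-06 m²
R_1 = (1.62×10^-8)(16.1)/(1.810e-06) = 0.1441 Ω
Seg 2: A = 9.15 mm² = 9.150e-06 m²
R_2 = (4.60×10^-7)(16.6)/(9.150e-06) = 0.8345 Ω
Seg 3: A = π(d/2)² = π(1.6600e-03 m)² = 8.657e-06 m²
R_3 = (2.49×10^-8)(8.59)/(8.657e-06) = 0.02471 Ω
R_total = R_1 + R_2 + R_3 = 1.00 Ω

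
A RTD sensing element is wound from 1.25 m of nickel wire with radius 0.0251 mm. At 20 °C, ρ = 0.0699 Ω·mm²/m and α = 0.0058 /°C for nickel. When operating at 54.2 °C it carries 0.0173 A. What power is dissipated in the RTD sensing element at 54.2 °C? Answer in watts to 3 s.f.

ρ = 0.0699 Ω·mm²/m = 6.99×10^-8 Ω·m
A = πr² = π(2.5100e-05 m)² = 1.979e-09 m²
R₍20₎ = ρL/A = (6.99×10^-8)(1.25)/(1.979e-09) = 44.15 Ω
R₍54.2₎ = R₍20₎(1 + αΔT) = 44.15 × (1 + 0.0058×34.2) = 52.9 Ω
P = I²R = (0.0173)² × 52.9 = 0.0158 W

0.0158 W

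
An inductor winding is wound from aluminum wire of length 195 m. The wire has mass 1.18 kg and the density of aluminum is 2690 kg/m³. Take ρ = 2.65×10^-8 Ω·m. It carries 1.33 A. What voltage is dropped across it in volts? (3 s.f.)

3.06 V

A = m/(density·L) = 1.18/(2690×195) = 2.2495e-06 m²
R = ρL/A = (2.65×10^-8)(195)/(2.2495e-06) = 2.297 Ω
V = IR = 1.33 × 2.297 = 3.06 V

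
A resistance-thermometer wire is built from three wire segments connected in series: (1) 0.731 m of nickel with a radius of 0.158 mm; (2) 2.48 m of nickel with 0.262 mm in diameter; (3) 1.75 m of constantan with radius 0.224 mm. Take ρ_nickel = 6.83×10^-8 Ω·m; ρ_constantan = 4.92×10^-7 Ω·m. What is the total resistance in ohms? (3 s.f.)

Seg 1: A = πr² = π(1.5800e-04 m)² = 7.843e-08 m²
R_1 = (6.83×10^-8)(0.731)/(7.843e-08) = 0.6366 Ω
Seg 2: A = π(d/2)² = π(1.3100e-04 m)² = 5.391e-08 m²
R_2 = (6.83×10^-8)(2.48)/(5.391e-08) = 3.142 Ω
Seg 3: A = πr² = π(2.2400e-04 m)² = 1.576e-07 m²
R_3 = (4.92×10^-7)(1.75)/(1.576e-07) = 5.462 Ω
R_total = R_1 + R_2 + R_3 = 9.24 Ω

9.24 Ω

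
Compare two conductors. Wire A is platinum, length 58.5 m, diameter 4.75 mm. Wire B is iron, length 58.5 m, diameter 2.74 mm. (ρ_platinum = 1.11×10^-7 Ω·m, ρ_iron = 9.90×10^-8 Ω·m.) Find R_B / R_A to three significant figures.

R ∝ ρL/d², so R_B/R_A = (ρ_B/ρ_A) × (d_A/d_B)²
= (9.90×10^-8/1.11×10^-7) × (4.75/2.74)² = 2.68

2.68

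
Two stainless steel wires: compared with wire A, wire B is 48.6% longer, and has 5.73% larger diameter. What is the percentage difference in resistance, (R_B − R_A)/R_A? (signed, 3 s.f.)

32.9%

R ∝ L/d², so R_B/R_A = (1 + 48.6/100) × (1 + 5.73/100)⁻²
= 1.486 × 0.8945 = 1.329
(R_B − R_A)/R_A = 1.329 − 1 = 32.9%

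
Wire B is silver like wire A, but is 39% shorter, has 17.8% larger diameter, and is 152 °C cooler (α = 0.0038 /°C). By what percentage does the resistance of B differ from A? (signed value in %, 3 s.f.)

R ∝ ρL/d² with ρ ∝ (1+αΔT), so R_B/R_A = (1 − 39/100) × (1 + 17.8/100)⁻² × (1 − 0.0038×152)
= 0.61 × 0.7206 × 0.4224 = 0.1857
(R_B − R_A)/R_A = 0.1857 − 1 = -81.4%

-81.4%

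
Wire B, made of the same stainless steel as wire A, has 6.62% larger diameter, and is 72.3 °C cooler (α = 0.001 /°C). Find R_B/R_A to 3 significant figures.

0.816

R ∝ ρL/d² with ρ ∝ (1+αΔT), so R_B/R_A = (1 + 6.62/100)⁻² × (1 − 0.001×72.3)
= 0.8797 × 0.9277 = 0.816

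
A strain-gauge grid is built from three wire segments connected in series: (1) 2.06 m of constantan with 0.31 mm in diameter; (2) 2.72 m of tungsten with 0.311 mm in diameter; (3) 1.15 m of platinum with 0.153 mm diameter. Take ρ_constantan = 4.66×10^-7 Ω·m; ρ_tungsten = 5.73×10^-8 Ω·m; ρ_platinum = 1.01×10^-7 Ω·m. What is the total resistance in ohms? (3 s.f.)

Seg 1: A = π(d/2)² = π(1.5500e-04 m)² = 7.548e-08 m²
R_1 = (4.66×10^-7)(2.06)/(7.548e-08) = 12.72 Ω
Seg 2: A = π(d/2)² = π(1.5550e-04 m)² = 7.596e-08 m²
R_2 = (5.73×10^-8)(2.72)/(7.596e-08) = 2.052 Ω
Seg 3: A = π(d/2)² = π(7.6500e-05 m)² = 1.839e-08 m²
R_3 = (1.01×10^-7)(1.15)/(1.839e-08) = 6.318 Ω
R_total = R_1 + R_2 + R_3 = 21.1 Ω

21.1 Ω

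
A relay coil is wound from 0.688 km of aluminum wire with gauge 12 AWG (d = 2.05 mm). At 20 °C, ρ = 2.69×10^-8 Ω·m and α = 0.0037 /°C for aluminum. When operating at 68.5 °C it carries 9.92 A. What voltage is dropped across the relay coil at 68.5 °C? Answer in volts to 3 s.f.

A = π(2.05/2 mm)² = π(1.0250e-03 m)² = 3.301e-06 m²
R₍20₎ = ρL/A = (2.69×10^-8)(688)/(3.301e-06) = 5.607 Ω
R₍68.5₎ = R₍20₎(1 + αΔT) = 5.607 × (1 + 0.0037×48.5) = 6.613 Ω
V = IR = 9.92 × 6.613 = 65.6 V

65.6 V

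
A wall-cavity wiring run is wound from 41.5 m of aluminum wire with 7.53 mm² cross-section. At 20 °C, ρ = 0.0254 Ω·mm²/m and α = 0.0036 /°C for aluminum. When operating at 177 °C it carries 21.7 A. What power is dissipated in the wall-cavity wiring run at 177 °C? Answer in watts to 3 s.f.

103 W

ρ = 0.0254 Ω·mm²/m = 2.54×10^-8 Ω·m
A = 7.53 mm² = 7.530e-06 m²
R₍20₎ = ρL/A = (2.54×10^-8)(41.5)/(7.530e-06) = 0.14 Ω
R₍177₎ = R₍20₎(1 + αΔT) = 0.14 × (1 + 0.0036×157) = 0.2191 Ω
P = I²R = (21.7)² × 0.2191 = 103 W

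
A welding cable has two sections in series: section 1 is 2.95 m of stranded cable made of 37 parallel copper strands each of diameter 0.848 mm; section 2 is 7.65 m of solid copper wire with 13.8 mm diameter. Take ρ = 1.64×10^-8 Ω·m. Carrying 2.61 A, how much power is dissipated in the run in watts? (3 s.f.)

Section 1: A_strand = π(4.2400e-04)² = 5.648e-07 m²; R₁ = ρL/(N·A_s) = (1.64×10^-8)(2.95)/(37×5.648e-07) = 0.002315 Ω
Section 2: A = π(d/2)² = π(6.9000e-03 m)² = 1.496e-04 m²
R₂ = (1.64×10^-8)(7.65)/(1.496e-04) = 8.388×10^-4 Ω
R = R₁ + R₂ = 0.003154 Ω
P = I²R = (2.61)² × 0.003154 = 0.0215 W

0.0215 W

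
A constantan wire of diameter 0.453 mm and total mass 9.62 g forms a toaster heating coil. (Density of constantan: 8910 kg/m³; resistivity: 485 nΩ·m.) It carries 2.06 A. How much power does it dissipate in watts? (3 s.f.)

85.5 W

ρ = 485 nΩ·m = 4.85×10^-7 Ω·m
A = π(d/2)² = π(2.2650e-04 m)² = 1.6117e-07 m²
L = m/(density·A) = 0.00962/(8910×1.6117e-07) = 6.699 m
R = ρL/A = (4.85×10^-7)(6.699)/(1.6117e-07) = 20.16 Ω
P = I²R = (2.06)² × 20.16 = 85.5 W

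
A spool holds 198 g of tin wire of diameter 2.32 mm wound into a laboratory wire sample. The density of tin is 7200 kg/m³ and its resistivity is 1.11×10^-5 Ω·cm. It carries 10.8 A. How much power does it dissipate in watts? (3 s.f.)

19.9 W

ρ = 1.11×10^-5 Ω·cm = 1.11×10^-7 Ω·m
A = π(d/2)² = π(1.1600e-03 m)² = 4.2273e-06 m²
L = m/(density·A) = 0.198/(7200×4.2273e-06) = 6.505 m
R = ρL/A = (1.11×10^-7)(6.505)/(4.2273e-06) = 0.1708 Ω
P = I²R = (10.8)² × 0.1708 = 19.9 W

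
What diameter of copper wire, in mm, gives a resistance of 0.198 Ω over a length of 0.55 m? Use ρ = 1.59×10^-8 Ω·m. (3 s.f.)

A = ρL/R = (1.59×10^-8)(0.55)/(0.198) = 4.417e-08 m²
d = 2√(A/π) = 2.371e-04 m = 0.237 mm

0.237 mm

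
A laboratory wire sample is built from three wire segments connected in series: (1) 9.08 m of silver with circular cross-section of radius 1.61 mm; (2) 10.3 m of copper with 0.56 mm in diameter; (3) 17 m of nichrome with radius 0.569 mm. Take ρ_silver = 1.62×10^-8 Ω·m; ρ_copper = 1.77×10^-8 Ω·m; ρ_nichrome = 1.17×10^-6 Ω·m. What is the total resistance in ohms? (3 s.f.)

Seg 1: A = πr² = π(1.6100e-03 m)² = 8.143e-06 m²
R_1 = (1.62×10^-8)(9.08)/(8.143e-06) = 0.01806 Ω
Seg 2: A = π(d/2)² = π(2.8000e-04 m)² = 2.463e-07 m²
R_2 = (1.77×10^-8)(10.3)/(2.463e-07) = 0.7402 Ω
Seg 3: A = πr² = π(5.6900e-04 m)² = 1.017e-06 m²
R_3 = (1.17×10^-6)(17)/(1.017e-06) = 19.56 Ω
R_total = R_1 + R_2 + R_3 = 20.3 Ω

20.3 Ω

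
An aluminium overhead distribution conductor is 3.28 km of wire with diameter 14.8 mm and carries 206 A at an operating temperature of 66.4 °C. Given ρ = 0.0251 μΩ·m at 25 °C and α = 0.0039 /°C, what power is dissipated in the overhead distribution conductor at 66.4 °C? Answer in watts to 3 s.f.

ρ = 0.0251 μΩ·m = 2.51×10^-8 Ω·m
A = π(d/2)² = π(7.4000e-03 m)² = 1.720e-04 m²
R₍25₎ = ρL/A = (2.51×10^-8)(3280)/(1.720e-04) = 0.4786 Ω
R₍66.4₎ = R₍25₎(1 + αΔT) = 0.4786 × (1 + 0.0039×41.4) = 0.5558 Ω
P = I²R = (206)² × 0.5558 = 23600 W

23600 W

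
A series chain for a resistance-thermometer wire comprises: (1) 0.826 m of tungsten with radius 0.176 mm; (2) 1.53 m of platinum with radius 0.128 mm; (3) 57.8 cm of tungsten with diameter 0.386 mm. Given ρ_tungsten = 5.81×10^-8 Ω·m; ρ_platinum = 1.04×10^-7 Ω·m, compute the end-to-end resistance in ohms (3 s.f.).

3.87 Ω

Seg 1: A = πr² = π(1.7600e-04 m)² = 9.731e-08 m²
R_1 = (5.81×10^-8)(0.826)/(9.731e-08) = 0.4932 Ω
Seg 2: A = πr² = π(1.2800e-04 m)² = 5.147e-08 m²
R_2 = (1.04×10^-7)(1.53)/(5.147e-08) = 3.091 Ω
Seg 3: A = π(d/2)² = π(1.9300e-04 m)² = 1.170e-07 m²
R_3 = (5.81×10^-8)(0.578)/(1.170e-07) = 0.287 Ω
R_total = R_1 + R_2 + R_3 = 3.87 Ω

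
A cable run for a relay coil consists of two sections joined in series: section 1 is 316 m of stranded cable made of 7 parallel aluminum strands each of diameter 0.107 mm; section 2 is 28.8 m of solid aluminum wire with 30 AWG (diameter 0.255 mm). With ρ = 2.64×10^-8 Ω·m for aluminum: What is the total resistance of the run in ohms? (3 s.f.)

147 Ω

Section 1: A_strand = π(5.3500e-05)² = 8.992e-09 m²; R₁ = ρL/(N·A_s) = (2.64×10^-8)(316)/(7×8.992e-09) = 132.5 Ω
Section 2: A = π(0.255/2 mm)² = π(1.2750e-04 m)² = 5.107e-08 m²
R₂ = (2.64×10^-8)(28.8)/(5.107e-08) = 14.89 Ω
R = R₁ + R₂ = 147 Ω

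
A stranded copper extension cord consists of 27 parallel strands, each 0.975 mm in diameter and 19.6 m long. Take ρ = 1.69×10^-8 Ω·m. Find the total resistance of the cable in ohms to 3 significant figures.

0.0164 Ω

A_strand = π(4.8750e-04 m)² = 7.466e-07 m²
R_strand = ρL/A = (1.69×10^-8)(19.6)/(7.466e-07) = 0.4437 Ω
R_total = R_strand/N = 0.4437/27 = 0.0164 Ω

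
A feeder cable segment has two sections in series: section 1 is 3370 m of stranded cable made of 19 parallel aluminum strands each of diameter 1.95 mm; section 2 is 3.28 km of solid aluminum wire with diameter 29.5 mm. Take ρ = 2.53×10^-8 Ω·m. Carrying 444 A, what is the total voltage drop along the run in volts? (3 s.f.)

Section 1: A_strand = π(9.7500e-04)² = 2.986e-06 m²; R₁ = ρL/(N·A_s) = (2.53×10^-8)(3370)/(19×2.986e-06) = 1.503 Ω
Section 2: A = π(d/2)² = π(1.4750e-02 m)² = 6.835e-04 m²
R₂ = (2.53×10^-8)(3280)/(6.835e-04) = 0.1214 Ω
R = R₁ + R₂ = 1.624 Ω
V = IR = 444 × 1.624 = 721 V

721 V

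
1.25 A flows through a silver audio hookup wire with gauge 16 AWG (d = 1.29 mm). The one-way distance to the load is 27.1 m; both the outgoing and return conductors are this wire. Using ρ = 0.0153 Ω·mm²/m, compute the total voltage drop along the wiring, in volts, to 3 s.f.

ρ = 0.0153 Ω·mm²/m = 1.53×10^-8 Ω·m
A = π(1.29/2 mm)² = π(6.4500e-04 m)² = 1.307e-06 m²
Total conductor length (both ways) L = 2 × 27.1 = 54.2 m
R = ρL/A = (1.53×10^-8)(54.2)/(1.307e-06) = 0.6345 Ω
V = IR = 1.25 × 0.6345 = 0.793 V

0.793 V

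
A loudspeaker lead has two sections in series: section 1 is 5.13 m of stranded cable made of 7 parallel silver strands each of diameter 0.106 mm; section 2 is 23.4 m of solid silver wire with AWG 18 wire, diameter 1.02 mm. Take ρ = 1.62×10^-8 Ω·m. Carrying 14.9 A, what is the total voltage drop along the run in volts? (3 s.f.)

Section 1: A_strand = π(5.3000e-05)² = 8.825e-09 m²; R₁ = ρL/(N·A_s) = (1.62×10^-8)(5.13)/(7×8.825e-09) = 1.345 Ω
Section 2: A = π(1.02/2 mm)² = π(5.1000e-04 m)² = 8.171e-07 m²
R₂ = (1.62×10^-8)(23.4)/(8.171e-07) = 0.4639 Ω
R = R₁ + R₂ = 1.809 Ω
V = IR = 14.9 × 1.809 = 27.0 V

27.0 V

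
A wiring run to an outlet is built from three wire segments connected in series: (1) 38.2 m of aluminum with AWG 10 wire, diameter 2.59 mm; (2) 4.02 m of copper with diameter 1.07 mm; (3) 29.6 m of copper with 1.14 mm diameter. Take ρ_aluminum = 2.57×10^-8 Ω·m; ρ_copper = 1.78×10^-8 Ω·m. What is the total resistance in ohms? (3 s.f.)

Seg 1: A = π(2.59/2 mm)² = π(1.2950e-03 m)² = 5.269e-06 m²
R_1 = (2.57×10^-8)(38.2)/(5.269e-06) = 0.1863 Ω
Seg 2: A = π(d/2)² = π(5.3500e-04 m)² = 8.992e-07 m²
R_2 = (1.78×10^-8)(4.02)/(8.992e-07) = 0.07958 Ω
Seg 3: A = π(d/2)² = π(5.7000e-04 m)² = 1.021e-06 m²
R_3 = (1.78×10^-8)(29.6)/(1.021e-06) = 0.5162 Ω
R_total = R_1 + R_2 + R_3 = 0.782 Ω

0.782 Ω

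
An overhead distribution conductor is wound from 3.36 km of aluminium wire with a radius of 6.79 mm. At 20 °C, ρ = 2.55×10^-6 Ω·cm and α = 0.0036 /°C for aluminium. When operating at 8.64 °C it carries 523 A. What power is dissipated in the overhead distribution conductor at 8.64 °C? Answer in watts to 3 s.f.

ρ = 2.55×10^-6 Ω·cm = 2.55×10^-8 Ω·m
A = πr² = π(6.7900e-03 m)² = 1.448e-04 m²
R₍20₎ = ρL/A = (2.55×10^-8)(3360)/(1.448e-04) = 0.5915 Ω
R₍8.64₎ = R₍20₎(1 + αΔT) = 0.5915 × (1 + 0.0036×-11.4) = 0.5674 Ω
P = I²R = (523)² × 0.5674 = 1.55×10^5 W

1.55×10^5 W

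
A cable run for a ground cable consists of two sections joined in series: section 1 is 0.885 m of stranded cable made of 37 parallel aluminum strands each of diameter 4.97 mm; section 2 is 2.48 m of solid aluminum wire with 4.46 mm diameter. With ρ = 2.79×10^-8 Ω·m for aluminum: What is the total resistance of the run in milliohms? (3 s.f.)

4.46 mΩ

Section 1: A_strand = π(2.4850e-03)² = 1.940e-05 m²; R₁ = ρL/(N·A_s) = (2.79×10^-8)(0.885)/(37×1.940e-05) = 3.440×10^-5 Ω
Section 2: A = π(d/2)² = π(2.2300e-03 m)² = 1.562e-05 m²
R₂ = (2.79×10^-8)(2.48)/(1.562e-05) = 0.004429 Ω
R = R₁ + R₂ = 4.46 mΩ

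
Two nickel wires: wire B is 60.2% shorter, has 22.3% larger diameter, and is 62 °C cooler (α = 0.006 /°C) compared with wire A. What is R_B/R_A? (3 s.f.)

R ∝ ρL/d² with ρ ∝ (1+αΔT), so R_B/R_A = (1 − 60.2/100) × (1 + 22.3/100)⁻² × (1 − 0.006×62)
= 0.398 × 0.6686 × 0.628 = 0.167

0.167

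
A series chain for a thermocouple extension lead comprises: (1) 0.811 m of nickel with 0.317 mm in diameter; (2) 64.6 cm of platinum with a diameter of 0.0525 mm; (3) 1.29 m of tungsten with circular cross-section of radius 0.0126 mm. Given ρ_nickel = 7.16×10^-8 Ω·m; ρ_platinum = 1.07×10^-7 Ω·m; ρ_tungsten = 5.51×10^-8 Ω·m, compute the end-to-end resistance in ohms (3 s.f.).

175 Ω

Seg 1: A = π(d/2)² = π(1.5850e-04 m)² = 7.892e-08 m²
R_1 = (7.16×10^-8)(0.811)/(7.892e-08) = 0.7357 Ω
Seg 2: A = π(d/2)² = π(2.6250e-05 m)² = 2.165e-09 m²
R_2 = (1.07×10^-7)(0.646)/(2.165e-09) = 31.93 Ω
Seg 3: A = πr² = π(1.2600e-05 m)² = 4.988e-10 m²
R_3 = (5.51×10^-8)(1.29)/(4.988e-10) = 142.5 Ω
R_total = R_1 + R_2 + R_3 = 175 Ω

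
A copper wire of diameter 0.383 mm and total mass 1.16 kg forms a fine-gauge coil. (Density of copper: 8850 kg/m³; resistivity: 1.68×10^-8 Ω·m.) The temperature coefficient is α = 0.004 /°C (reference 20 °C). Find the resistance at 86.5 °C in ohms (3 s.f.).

210 Ω

A = π(d/2)² = π(1.9150e-04 m)² = 1.1521e-07 m²
L = m/(density·A) = 1.16/(8850×1.1521e-07) = 1138 m
R = ρL/A = (1.68×10^-8)(1138)/(1.1521e-07) = 165.9 Ω
R(86.5 °C) = 165.9 × (1 + 0.004×66.5) = 210 Ω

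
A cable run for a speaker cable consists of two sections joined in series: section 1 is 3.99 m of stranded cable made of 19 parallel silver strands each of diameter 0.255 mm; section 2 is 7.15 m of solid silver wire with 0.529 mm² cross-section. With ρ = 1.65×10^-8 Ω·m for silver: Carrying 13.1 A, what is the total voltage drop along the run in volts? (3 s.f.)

Section 1: A_strand = π(1.2750e-04)² = 5.107e-08 m²; R₁ = ρL/(N·A_s) = (1.65×10^-8)(3.99)/(19×5.107e-08) = 0.06785 Ω
Section 2: A = 0.529 mm² = 5.290e-07 m²
R₂ = (1.65×10^-8)(7.15)/(5.290e-07) = 0.223 Ω
R = R₁ + R₂ = 0.2909 Ω
V = IR = 13.1 × 0.2909 = 3.81 V

3.81 V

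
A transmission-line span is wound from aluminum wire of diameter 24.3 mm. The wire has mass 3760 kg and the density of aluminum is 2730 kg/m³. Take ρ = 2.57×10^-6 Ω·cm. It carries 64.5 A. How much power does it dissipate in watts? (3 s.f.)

ρ = 2.57×10^-6 Ω·cm = 2.57×10^-8 Ω·m
A = π(d/2)² = π(1.2150e-02 m)² = 4.6377e-04 m²
L = m/(density·A) = 3760/(2730×4.6377e-04) = 2970 m
R = ρL/A = (2.57×10^-8)(2970)/(4.6377e-04) = 0.1646 Ω
P = I²R = (64.5)² × 0.1646 = 685 W

685 W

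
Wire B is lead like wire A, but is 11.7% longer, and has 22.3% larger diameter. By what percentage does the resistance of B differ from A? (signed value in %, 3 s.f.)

-25.3%

R ∝ L/d², so R_B/R_A = (1 + 11.7/100) × (1 + 22.3/100)⁻²
= 1.117 × 0.6686 = 0.7468
(R_B − R_A)/R_A = 0.7468 − 1 = -25.3%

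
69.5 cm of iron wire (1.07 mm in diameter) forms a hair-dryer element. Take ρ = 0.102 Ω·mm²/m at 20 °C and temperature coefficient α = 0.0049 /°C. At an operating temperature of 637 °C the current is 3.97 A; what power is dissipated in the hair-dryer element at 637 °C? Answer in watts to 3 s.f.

ρ = 0.102 Ω·mm²/m = 1.02×10^-7 Ω·m
A = π(d/2)² = π(5.3500e-04 m)² = 8.992e-07 m²
R₍20₎ = ρL/A = (1.02×10^-7)(0.695)/(8.992e-07) = 0.07884 Ω
R₍637₎ = R₍20₎(1 + αΔT) = 0.07884 × (1 + 0.0049×617) = 0.3172 Ω
P = I²R = (3.97)² × 0.3172 = 5.00 W

5.00 W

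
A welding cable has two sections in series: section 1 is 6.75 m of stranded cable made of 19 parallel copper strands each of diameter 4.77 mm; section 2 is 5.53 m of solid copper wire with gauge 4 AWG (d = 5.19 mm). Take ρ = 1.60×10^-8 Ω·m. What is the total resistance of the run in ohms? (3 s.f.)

Section 1: A_strand = π(2.3850e-03)² = 1.787e-05 m²; R₁ = ρL/(N·A_s) = (1.60×10^-8)(6.75)/(19×1.787e-05) = 3.181×10^-4 Ω
Section 2: A = π(5.19/2 mm)² = π(2.5950e-03 m)² = 2.116e-05 m²
R₂ = (1.60×10^-8)(5.53)/(2.116e-05) = 0.004182 Ω
R = R₁ + R₂ = 0.00450 Ω

0.00450 Ω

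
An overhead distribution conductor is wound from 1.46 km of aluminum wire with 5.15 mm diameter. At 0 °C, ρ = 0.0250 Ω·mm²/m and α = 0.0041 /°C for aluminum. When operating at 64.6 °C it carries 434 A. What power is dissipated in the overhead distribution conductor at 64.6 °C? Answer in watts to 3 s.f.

ρ = 0.0250 Ω·mm²/m = 2.50×10^-8 Ω·m
A = π(d/2)² = π(2.5750e-03 m)² = 2.083e-05 m²
R₍0₎ = ρL/A = (2.50×10^-8)(1460)/(2.083e-05) = 1.752 Ω
R₍64.6₎ = R₍0₎(1 + αΔT) = 1.752 × (1 + 0.0041×64.6) = 2.216 Ω
P = I²R = (434)² × 2.216 = 4.17×10^5 W

4.17×10^5 W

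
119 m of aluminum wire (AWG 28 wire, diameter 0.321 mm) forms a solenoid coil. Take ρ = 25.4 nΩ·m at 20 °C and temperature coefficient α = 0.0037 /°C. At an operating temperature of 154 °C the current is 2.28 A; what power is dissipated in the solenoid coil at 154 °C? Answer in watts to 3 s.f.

ρ = 25.4 nΩ·m = 2.54×10^-8 Ω·m
A = π(0.321/2 mm)² = π(1.6050e-04 m)² = 8.093e-08 m²
R₍20₎ = ρL/A = (2.54×10^-8)(119)/(8.093e-08) = 37.35 Ω
R₍154₎ = R₍20₎(1 + αΔT) = 37.35 × (1 + 0.0037×134) = 55.87 Ω
P = I²R = (2.28)² × 55.87 = 290 W

290 W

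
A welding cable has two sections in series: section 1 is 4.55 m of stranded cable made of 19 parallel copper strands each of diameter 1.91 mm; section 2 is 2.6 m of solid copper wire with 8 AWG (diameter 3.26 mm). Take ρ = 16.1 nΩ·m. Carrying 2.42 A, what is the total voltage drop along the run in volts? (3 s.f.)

0.0154 V

ρ = 16.1 nΩ·m = 1.61×10^-8 Ω·m
Section 1: A_strand = π(9.5500e-04)² = 2.865e-06 m²; R₁ = ρL/(N·A_s) = (1.61×10^-8)(4.55)/(19×2.865e-06) = 0.001346 Ω
Section 2: A = π(3.26/2 mm)² = π(1.6300e-03 m)² = 8.347e-06 m²
R₂ = (1.61×10^-8)(2.6)/(8.347e-06) = 0.005015 Ω
R = R₁ + R₂ = 0.006361 Ω
V = IR = 2.42 × 0.006361 = 0.0154 V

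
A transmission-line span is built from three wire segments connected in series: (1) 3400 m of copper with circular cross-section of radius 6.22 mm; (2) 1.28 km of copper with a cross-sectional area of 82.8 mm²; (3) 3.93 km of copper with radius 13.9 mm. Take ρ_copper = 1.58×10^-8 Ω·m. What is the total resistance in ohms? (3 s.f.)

Seg 1: A = πr² = π(6.2200e-03 m)² = 1.215e-04 m²
R_1 = (1.58×10^-8)(3400)/(1.215e-04) = 0.442 Ω
Seg 2: A = 82.8 mm² = 8.280e-05 m²
R_2 = (1.58×10^-8)(1280)/(8.280e-05) = 0.2443 Ω
Seg 3: A = πr² = π(1.3900e-02 m)² = 6.070e-04 m²
R_3 = (1.58×10^-8)(3930)/(6.070e-04) = 0.1023 Ω
R_total = R_1 + R_2 + R_3 = 0.789 Ω

0.789 Ω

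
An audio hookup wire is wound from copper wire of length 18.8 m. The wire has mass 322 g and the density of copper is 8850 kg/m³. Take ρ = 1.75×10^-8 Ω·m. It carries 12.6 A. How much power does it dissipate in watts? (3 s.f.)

27.0 W

A = m/(density·L) = 0.322/(8850×18.8) = 1.9353e-06 m²
R = ρL/A = (1.75×10^-8)(18.8)/(1.9353e-06) = 0.17 Ω
P = I²R = (12.6)² × 0.17 = 27.0 W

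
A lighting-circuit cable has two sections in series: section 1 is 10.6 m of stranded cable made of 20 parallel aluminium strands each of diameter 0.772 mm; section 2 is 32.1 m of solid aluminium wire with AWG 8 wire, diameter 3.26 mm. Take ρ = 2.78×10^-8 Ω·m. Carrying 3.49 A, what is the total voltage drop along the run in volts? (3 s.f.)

0.483 V

Section 1: A_strand = π(3.8600e-04)² = 4.681e-07 m²; R₁ = ρL/(N·A_s) = (2.78×10^-8)(10.6)/(20×4.681e-07) = 0.03148 Ω
Section 2: A = π(3.26/2 mm)² = π(1.6300e-03 m)² = 8.347e-06 m²
R₂ = (2.78×10^-8)(32.1)/(8.347e-06) = 0.1069 Ω
R = R₁ + R₂ = 0.1384 Ω
V = IR = 3.49 × 0.1384 = 0.483 V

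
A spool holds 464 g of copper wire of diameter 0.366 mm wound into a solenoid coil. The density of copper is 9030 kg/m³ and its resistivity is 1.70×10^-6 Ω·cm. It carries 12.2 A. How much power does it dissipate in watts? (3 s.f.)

ρ = 1.70×10^-6 Ω·cm = 1.70×10^-8 Ω·m
A = π(d/2)² = π(1.8300e-04 m)² = 1.0521e-07 m²
L = m/(density·A) = 0.464/(9030×1.0521e-07) = 488.4 m
R = ρL/A = (1.70×10^-8)(488.4)/(1.0521e-07) = 78.92 Ω
P = I²R = (12.2)² × 78.92 = 11700 W

11700 W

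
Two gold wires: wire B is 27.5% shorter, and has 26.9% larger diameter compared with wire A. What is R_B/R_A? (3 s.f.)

R ∝ L/d², so R_B/R_A = (1 − 27.5/100) × (1 + 26.9/100)⁻²
= 0.725 × 0.621 = 0.450

0.450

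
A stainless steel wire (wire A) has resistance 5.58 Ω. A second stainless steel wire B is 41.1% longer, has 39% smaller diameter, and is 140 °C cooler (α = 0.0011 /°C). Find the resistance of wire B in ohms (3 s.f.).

17.9 Ω

R ∝ ρL/d² with ρ ∝ (1+αΔT), so R_B/R_A = (1 + 41.1/100) × (1 − 39/100)⁻² × (1 − 0.0011×140)
= 1.411 × 2.687 × 0.846 = 3.208
R_B = 3.208 × 5.58 = 17.9 Ω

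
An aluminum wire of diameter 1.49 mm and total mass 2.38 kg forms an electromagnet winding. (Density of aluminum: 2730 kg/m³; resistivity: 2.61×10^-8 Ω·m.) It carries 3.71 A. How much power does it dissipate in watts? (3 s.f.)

103 W

A = π(d/2)² = π(7.4500e-04 m)² = 1.7437e-06 m²
L = m/(density·A) = 2.38/(2730×1.7437e-06) = 500 m
R = ρL/A = (2.61×10^-8)(500)/(1.7437e-06) = 7.484 Ω
P = I²R = (3.71)² × 7.484 = 103 W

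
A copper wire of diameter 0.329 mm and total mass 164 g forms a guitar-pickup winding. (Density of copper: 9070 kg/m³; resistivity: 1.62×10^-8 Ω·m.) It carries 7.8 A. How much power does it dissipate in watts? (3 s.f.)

A = π(d/2)² = π(1.6450e-04 m)² = 8.5012e-08 m²
L = m/(density·A) = 0.164/(9070×8.5012e-08) = 212.7 m
R = ρL/A = (1.62×10^-8)(212.7)/(8.5012e-08) = 40.53 Ω
P = I²R = (7.8)² × 40.53 = 2470 W

2470 W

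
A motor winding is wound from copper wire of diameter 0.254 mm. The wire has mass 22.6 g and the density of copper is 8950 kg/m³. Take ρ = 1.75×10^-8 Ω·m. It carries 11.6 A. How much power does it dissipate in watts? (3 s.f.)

2320 W

A = π(d/2)² = π(1.2700e-04 m)² = 5.0671e-08 m²
L = m/(density·A) = 0.0226/(8950×5.0671e-08) = 49.83 m
R = ρL/A = (1.75×10^-8)(49.83)/(5.0671e-08) = 17.21 Ω
P = I²R = (11.6)² × 17.21 = 2320 W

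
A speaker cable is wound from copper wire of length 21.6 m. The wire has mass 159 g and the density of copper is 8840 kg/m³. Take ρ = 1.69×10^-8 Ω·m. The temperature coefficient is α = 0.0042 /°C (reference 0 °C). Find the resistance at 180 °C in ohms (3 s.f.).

0.770 Ω

A = m/(density·L) = 0.159/(8840×21.6) = 8.3270e-07 m²
R = ρL/A = (1.69×10^-8)(21.6)/(8.3270e-07) = 0.4384 Ω
R(180 °C) = 0.4384 × (1 + 0.0042×180) = 0.770 Ω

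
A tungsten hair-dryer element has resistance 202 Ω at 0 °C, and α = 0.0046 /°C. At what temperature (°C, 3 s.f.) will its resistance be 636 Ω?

467 °C

R = R₀(1 + α(T − T₀)) ⇒ T = T₀ + (R/R₀ − 1)/α
T = 0 + (636/202 − 1)/0.0046 = 0 + (2.149)/0.0046 = 467 °C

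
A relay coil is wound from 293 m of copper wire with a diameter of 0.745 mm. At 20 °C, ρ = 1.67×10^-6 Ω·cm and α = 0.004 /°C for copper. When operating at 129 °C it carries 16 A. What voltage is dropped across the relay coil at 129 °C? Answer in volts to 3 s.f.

258 V

ρ = 1.67×10^-6 Ω·cm = 1.67×10^-8 Ω·m
A = π(d/2)² = π(3.7250e-04 m)² = 4.359e-07 m²
R₍20₎ = ρL/A = (1.67×10^-8)(293)/(4.359e-07) = 11.22 Ω
R₍129₎ = R₍20₎(1 + αΔT) = 11.22 × (1 + 0.004×109) = 16.12 Ω
V = IR = 16 × 16.12 = 258 V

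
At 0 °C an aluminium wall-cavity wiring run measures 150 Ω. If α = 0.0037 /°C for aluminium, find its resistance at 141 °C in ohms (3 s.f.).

228 Ω

ΔT = 141 − 0 = 141 °C
R = R₀(1 + αΔT) = 150 × (1 + 0.0037×141) = 150 × 1.522 = 228 Ω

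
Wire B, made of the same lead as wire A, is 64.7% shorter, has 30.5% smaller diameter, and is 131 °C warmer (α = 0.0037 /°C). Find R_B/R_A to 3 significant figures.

1.09

R ∝ ρL/d² with ρ ∝ (1+αΔT), so R_B/R_A = (1 − 64.7/100) × (1 − 30.5/100)⁻² × (1 + 0.0037×131)
= 0.353 × 2.07 × 1.485 = 1.09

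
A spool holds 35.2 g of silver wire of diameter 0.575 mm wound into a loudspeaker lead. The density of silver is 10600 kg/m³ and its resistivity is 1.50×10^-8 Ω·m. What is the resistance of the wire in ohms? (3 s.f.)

A = π(d/2)² = π(2.8750e-04 m)² = 2.5967e-07 m²
L = m/(density·A) = 0.0352/(10600×2.5967e-07) = 12.79 m
R = ρL/A = (1.50×10^-8)(12.79)/(2.5967e-07) = 0.739 Ω

0.739 Ω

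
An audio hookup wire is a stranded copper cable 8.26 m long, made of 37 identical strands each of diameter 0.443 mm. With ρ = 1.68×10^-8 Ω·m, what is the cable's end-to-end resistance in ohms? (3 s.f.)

0.0243 Ω

A_strand = π(2.2150e-04 m)² = 1.541e-07 m²
R_strand = ρL/A = (1.68×10^-8)(8.26)/(1.541e-07) = 0.9003 Ω
R_total = R_strand/N = 0.9003/37 = 0.0243 Ω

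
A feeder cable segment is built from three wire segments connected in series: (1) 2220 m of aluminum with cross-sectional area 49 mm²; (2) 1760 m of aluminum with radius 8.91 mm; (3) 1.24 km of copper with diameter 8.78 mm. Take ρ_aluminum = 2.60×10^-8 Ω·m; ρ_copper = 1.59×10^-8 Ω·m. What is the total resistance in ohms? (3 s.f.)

Seg 1: A = 49 mm² = 4.900e-05 m²
R_1 = (2.60×10^-8)(2220)/(4.900e-05) = 1.178 Ω
Seg 2: A = πr² = π(8.9100e-03 m)² = 2.494e-04 m²
R_2 = (2.60×10^-8)(1760)/(2.494e-04) = 0.1835 Ω
Seg 3: A = π(d/2)² = π(4.3900e-03 m)² = 6.055e-05 m²
R_3 = (1.59×10^-8)(1240)/(6.055e-05) = 0.3256 Ω
R_total = R_1 + R_2 + R_3 = 1.69 Ω

1.69 Ω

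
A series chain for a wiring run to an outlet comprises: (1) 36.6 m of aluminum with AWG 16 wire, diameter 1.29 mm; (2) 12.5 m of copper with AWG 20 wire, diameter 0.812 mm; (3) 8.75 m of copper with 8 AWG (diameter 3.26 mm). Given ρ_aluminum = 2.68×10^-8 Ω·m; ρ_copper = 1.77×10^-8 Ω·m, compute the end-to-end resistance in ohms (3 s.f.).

1.20 Ω

Seg 1: A = π(1.29/2 mm)² = π(6.4500e-04 m)² = 1.307e-06 m²
R_1 = (2.68×10^-8)(36.6)/(1.307e-06) = 0.7505 Ω
Seg 2: A = π(0.812/2 mm)² = π(4.0600e-04 m)² = 5.178e-07 m²
R_2 = (1.77×10^-8)(12.5)/(5.178e-07) = 0.4272 Ω
Seg 3: A = π(3.26/2 mm)² = π(1.6300e-03 m)² = 8.347e-06 m²
R_3 = (1.77×10^-8)(8.75)/(8.347e-06) = 0.01855 Ω
R_total = R_1 + R_2 + R_3 = 1.20 Ω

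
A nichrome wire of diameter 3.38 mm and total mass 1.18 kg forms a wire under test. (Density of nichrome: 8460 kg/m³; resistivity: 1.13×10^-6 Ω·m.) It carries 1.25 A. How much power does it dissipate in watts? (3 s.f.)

A = π(d/2)² = π(1.6900e-03 m)² = 8.9727e-06 m²
L = m/(density·A) = 1.18/(8460×8.9727e-06) = 15.54 m
R = ρL/A = (1.13×10^-6)(15.54)/(8.9727e-06) = 1.958 Ω
P = I²R = (1.25)² × 1.958 = 3.06 W

3.06 W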